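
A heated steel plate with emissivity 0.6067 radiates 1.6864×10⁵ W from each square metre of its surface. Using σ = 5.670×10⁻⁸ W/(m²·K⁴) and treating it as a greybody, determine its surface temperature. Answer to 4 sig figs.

T ≈ 1488 K

I = εσT⁴, so T = (I/εσ)^(1/4) = (1.6864×10⁵/(0.6067×5.670×10⁻⁸))^(1/4) = 1488 K.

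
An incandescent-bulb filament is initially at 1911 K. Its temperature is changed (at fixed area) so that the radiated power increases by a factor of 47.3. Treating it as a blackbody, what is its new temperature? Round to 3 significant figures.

P ∝ T⁴, so T₂/T₁ = (P₂/P₁)^(1/4) = (47.3)^(1/4) = 2.62250.
T₂ = 1911 × 2.62250 = 5.01×10³ K.

T₂ ≈ 5.01×10³ K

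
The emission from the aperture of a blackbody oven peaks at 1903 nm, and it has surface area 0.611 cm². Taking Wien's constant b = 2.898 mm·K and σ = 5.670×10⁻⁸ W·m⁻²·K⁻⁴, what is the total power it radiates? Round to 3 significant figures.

P ≈ 18.6 W

Wien's law: T = b/λ_max = 2.898×10⁻³/1.903×10⁻⁶ = 1522.86 K.
Area A = 0.611 cm² = 6.11×10⁻⁵ m².
Then P = σAT⁴ = 5.670×10⁻⁸×6.11×10⁻⁵×(1522.86)⁴ = 18.6 W.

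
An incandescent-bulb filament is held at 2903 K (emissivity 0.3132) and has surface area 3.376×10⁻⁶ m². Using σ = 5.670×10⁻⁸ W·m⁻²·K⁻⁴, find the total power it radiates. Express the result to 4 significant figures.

P ≈ 4.258 W

Area A = 3.376×10⁻⁶ m².
P = εσAT⁴ = 0.3132 × 5.670×10⁻⁸ × 3.376×10⁻⁶ × (2903)⁴ = 4.258 W.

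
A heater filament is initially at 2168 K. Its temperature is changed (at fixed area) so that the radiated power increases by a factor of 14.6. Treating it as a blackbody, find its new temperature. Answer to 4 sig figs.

P ∝ T⁴, so T₂/T₁ = (P₂/P₁)^(1/4) = (14.6)^(1/4) = 1.95474.
T₂ = 2168 × 1.95474 = 4238 K.

T₂ ≈ 4238 K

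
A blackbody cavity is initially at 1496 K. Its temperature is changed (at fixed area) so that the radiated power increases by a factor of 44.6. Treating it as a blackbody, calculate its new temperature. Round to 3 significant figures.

T₂ ≈ 3.87×10³ K

P ∝ T⁴, so T₂/T₁ = (P₂/P₁)^(1/4) = (44.6)^(1/4) = 2.58425.
T₂ = 1496 × 2.58425 = 3.87×10³ K.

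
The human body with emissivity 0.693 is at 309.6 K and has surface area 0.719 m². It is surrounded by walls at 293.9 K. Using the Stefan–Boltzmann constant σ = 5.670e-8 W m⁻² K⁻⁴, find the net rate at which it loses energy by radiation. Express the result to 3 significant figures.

Net loss ≈ 48.8 W

Area A = 0.719 m².
Net radiated power P_net = εσA(T⁴ − T₀⁴) = 0.693×5.670×10⁻⁸×0.719×(309.6⁴ − 293.9⁴).
T⁴ − T₀⁴ = 9.18764×10⁹ − 7.46102×10⁹ = 1.72662×10⁹ K⁴, so P_net = 48.8 W.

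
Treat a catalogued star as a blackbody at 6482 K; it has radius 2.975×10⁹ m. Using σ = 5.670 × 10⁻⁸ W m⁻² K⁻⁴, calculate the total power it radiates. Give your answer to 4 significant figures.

Surface area A = 4πR² = 4π(2.975×10⁹ m)² = 1.11220×10²⁰ m².
P = σAT⁴ = 5.670×10⁻⁸ × 1.11220×10²⁰ × (6482)⁴ = 1.113×10²⁸ W.

P ≈ 1.113×10²⁸ W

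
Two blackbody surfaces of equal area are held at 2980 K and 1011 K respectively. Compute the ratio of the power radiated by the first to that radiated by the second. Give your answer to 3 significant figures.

P₁/P₂ ≈ 75.5

With equal areas, P₁/P₂ = (T₁/T₂)⁴ = (2980/1011)⁴ = 75.5.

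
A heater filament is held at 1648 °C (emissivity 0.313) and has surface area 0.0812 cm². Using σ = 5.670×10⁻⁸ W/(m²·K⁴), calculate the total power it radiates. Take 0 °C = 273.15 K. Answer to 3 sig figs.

T = 1648 °C + 273.15 = 1921.15 K.
Area A = 0.0812 cm² = 8.12×10⁻⁶ m².
P = εσAT⁴ = 0.313 × 5.670×10⁻⁸ × 8.12×10⁻⁶ × (1921.15)⁴ = 1.96 W.

P ≈ 1.96 W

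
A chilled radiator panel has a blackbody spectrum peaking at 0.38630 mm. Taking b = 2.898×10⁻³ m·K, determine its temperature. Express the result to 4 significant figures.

Wien's law gives T = b/λ_max = (2.898×10⁻³ m·K)/(3.8630×10⁻⁴ m) = 7.502 K.

T ≈ 7.502 K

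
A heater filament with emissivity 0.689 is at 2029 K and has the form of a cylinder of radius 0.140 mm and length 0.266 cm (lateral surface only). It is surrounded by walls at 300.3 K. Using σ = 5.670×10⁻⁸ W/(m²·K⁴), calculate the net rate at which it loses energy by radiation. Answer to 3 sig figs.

Net loss ≈ 1.55 W

Lateral area A = 2πrL = 2π×1.40×10⁻⁴×2.66×10⁻³ = 2.33986×10⁻⁶ m².
Net radiated power P_net = εσA(T⁴ − T₀⁴) = 0.689×5.670×10⁻⁸×2.33986×10⁻⁶×(2029⁴ − 300.3⁴).
T⁴ − T₀⁴ = 1.69484×10¹³ − 8.13245×10⁹ = 1.69403×10¹³ K⁴, so P_net = 1.55 W.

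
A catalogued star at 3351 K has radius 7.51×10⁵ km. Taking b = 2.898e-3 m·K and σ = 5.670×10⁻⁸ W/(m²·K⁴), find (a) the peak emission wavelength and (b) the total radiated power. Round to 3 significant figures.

(a) λ_max = b/T = 2.898×10⁻³/3351 = 8.648×10⁻⁷ m = 0.865 μm.
Surface area A = 4πR² = 4π(7.51×10⁸ m)² = 7.08745×10¹⁸ m².
(b) P = σAT⁴ = 5.670×10⁻⁸×7.08745×10¹⁸×(3351)⁴ = 5.07×10²⁵ W.

λ_max ≈ 0.865 μm; P ≈ 5.07×10²⁵ W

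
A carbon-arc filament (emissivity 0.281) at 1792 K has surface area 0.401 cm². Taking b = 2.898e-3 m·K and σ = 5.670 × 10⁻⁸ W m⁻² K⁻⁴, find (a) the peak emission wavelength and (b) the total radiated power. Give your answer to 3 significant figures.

(a) λ_max = b/T = 2.898×10⁻³/1792 = 1.617×10⁻⁶ m = 1.62×10³ nm.
Area A = 0.401 cm² = 4.01×10⁻⁵ m².
(b) P = εσAT⁴ = 0.281×5.670×10⁻⁸×4.01×10⁻⁵×(1792)⁴ = 6.59 W.

λ_max ≈ 1.62×10³ nm; P ≈ 6.59 W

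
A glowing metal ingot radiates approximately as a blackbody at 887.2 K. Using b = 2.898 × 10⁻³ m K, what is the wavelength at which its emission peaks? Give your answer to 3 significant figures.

Wien's displacement law: λ_max = b/T = (2.898×10⁻³ m·K)/(887.2 K) = 3.266×10⁻⁶ m.
That is 3.27 μm, in the infrared range.

λ_max ≈ 3.27 μm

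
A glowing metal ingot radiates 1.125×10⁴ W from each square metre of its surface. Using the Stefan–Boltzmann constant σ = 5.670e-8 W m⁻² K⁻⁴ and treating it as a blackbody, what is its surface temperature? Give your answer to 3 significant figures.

I = σT⁴, so T = (I/σ)^(1/4) = (1.125×10⁴/(5.670×10⁻⁸))^(1/4) = 667 K.

T ≈ 667 K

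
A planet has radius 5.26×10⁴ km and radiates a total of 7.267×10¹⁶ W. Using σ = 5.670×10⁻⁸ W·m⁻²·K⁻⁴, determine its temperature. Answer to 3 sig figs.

T ≈ 77.9 K

Surface area A = 4πR² = 4π(5.26×10⁷ m)² = 3.47681×10¹⁶ m².
P = σAT⁴ ⇒ T = (P/(σA))^(1/4) = (7.267×10¹⁶/(5.670×10⁻⁸×3.47681×10¹⁶))^(1/4) = 77.9 K.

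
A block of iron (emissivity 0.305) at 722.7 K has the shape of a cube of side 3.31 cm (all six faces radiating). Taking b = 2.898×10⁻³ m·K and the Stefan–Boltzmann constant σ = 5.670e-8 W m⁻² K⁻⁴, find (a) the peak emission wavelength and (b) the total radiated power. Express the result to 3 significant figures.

λ_max ≈ 4.01 μm; P ≈ 31.0 W

(a) λ_max = b/T = 2.898×10⁻³/722.7 = 4.010×10⁻⁶ m = 4.01 μm.
Area A = 6s² = 6×(0.0331 m)² = 6.57366×10⁻³ m².
(b) P = εσAT⁴ = 0.305×5.670×10⁻⁸×6.57366×10⁻³×(722.7)⁴ = 31.0 W.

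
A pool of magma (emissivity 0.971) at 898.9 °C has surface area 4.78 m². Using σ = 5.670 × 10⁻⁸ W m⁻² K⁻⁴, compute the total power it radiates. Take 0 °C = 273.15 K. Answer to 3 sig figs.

P ≈ 4.97×10⁵ W

T = 898.9 °C + 273.15 = 1172.05 K.
Area A = 4.78 m².
P = εσAT⁴ = 0.971 × 5.670×10⁻⁸ × 4.78 × (1172.05)⁴ = 4.97×10⁵ W.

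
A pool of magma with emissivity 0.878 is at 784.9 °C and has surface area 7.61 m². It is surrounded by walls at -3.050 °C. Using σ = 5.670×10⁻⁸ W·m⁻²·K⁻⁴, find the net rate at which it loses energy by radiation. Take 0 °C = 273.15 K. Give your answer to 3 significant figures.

T = 784.9 °C + 273.15 = 1058.05 K.
Surroundings: T = -3.050 °C + 273.15 = 270.100 K.
Area A = 7.61 m².
Net radiated power P_net = εσA(T⁴ − T₀⁴) = 0.878×5.670×10⁻⁸×7.61×(1058.05⁴ − 270.100⁴).
T⁴ − T₀⁴ = 1.25321×10¹² − 5.32229×10⁹ = 1.24789×10¹² K⁴, so P_net = 4.73×10⁵ W.

Net loss ≈ 4.73×10⁵ W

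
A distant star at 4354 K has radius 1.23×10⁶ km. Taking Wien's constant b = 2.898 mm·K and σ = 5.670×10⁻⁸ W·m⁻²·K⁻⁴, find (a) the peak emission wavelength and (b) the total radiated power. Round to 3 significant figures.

(a) λ_max = b/T = 2.898×10⁻³/4354 = 6.656×10⁻⁷ m = 0.666 μm.
Surface area A = 4πR² = 4π(1.23×10⁹ m)² = 1.90117×10¹⁹ m².
(b) P = σAT⁴ = 5.670×10⁻⁸×1.90117×10¹⁹×(4354)⁴ = 3.87×10²⁶ W.

λ_max ≈ 0.666 μm; P ≈ 3.87×10²⁶ W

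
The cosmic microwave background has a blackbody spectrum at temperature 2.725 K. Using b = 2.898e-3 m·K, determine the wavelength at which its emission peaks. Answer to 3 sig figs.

λ_max ≈ 1.06 mm

Wien's displacement law: λ_max = b/T = (2.898×10⁻³ m·K)/(2.725 K) = 1.063×10⁻³ m.
That is 1.06 mm, in the microwave range.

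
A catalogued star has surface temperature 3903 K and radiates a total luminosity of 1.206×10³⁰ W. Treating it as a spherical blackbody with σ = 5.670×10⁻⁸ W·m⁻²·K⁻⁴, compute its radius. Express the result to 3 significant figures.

L = 4πR²σT⁴ ⇒ R = √(L/(4πσT⁴)).
σT⁴ = 1.31576×10⁷ W/m², so R = √(1.206×10³⁰/(4π×1.31576×10⁷)) = 8.54×10¹⁰ m.

R ≈ 8.54×10¹⁰ m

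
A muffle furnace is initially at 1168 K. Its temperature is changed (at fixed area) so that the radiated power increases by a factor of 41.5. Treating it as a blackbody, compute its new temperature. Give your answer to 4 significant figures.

P ∝ T⁴, so T₂/T₁ = (P₂/P₁)^(1/4) = (41.5)^(1/4) = 2.53812.
T₂ = 1168 × 2.53812 = 2965 K.

T₂ ≈ 2965 K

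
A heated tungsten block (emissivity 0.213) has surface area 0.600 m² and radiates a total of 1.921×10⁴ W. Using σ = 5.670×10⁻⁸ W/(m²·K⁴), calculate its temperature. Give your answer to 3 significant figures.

Area A = 0.600 m².
P = εσAT⁴ ⇒ T = (P/(εσA))^(1/4) = (1.921×10⁴/(0.213×5.670×10⁻⁸×0.600))^(1/4) = 1.28×10³ K.

T ≈ 1.28×10³ K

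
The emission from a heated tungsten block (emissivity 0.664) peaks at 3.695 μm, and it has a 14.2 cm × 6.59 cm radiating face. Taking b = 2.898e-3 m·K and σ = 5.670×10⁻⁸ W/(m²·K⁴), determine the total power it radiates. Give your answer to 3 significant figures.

P ≈ 133 W

Wien's law: T = b/λ_max = 2.898×10⁻³/3.695×10⁻⁶ = 784.303 K.
Area A = 0.142 × 0.0659 = 9.3578×10⁻³ m².
Then P = εσAT⁴ = 0.664×5.670×10⁻⁸×9.3578×10⁻³×(784.303)⁴ = 133 W.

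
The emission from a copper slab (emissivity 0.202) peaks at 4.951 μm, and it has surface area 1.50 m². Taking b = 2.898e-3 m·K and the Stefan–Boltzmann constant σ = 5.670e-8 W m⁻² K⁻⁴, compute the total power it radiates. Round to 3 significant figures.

P ≈ 2.02×10³ W

Wien's law: T = b/λ_max = 2.898×10⁻³/4.951×10⁻⁶ = 585.336 K.
Area A = 1.50 m².
Then P = εσAT⁴ = 0.202×5.670×10⁻⁸×1.50×(585.336)⁴ = 2.02×10³ W.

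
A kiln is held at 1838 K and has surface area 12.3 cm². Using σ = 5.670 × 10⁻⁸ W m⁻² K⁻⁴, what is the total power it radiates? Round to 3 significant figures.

Area A = 12.3 cm² = 1.23×10⁻³ m².
P = σAT⁴ = 5.670×10⁻⁸ × 1.23×10⁻³ × (1838)⁴ = 796 W.

P ≈ 796 W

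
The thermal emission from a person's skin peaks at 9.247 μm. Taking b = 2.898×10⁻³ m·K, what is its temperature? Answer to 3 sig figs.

Wien's law gives T = b/λ_max = (2.898×10⁻³ m·K)/(9.247×10⁻⁶ m) = 313 K.

T ≈ 313 K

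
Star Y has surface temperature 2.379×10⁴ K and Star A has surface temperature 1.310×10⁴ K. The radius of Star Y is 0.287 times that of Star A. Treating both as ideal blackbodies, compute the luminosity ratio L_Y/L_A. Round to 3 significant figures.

L ∝ R²T⁴, so L_Y/L_A = (R_Y/R_A)²(T_Y/T_A)⁴ = (0.287)² × (2.379×10⁴/1.310×10⁴)⁴ = 0.082369 × 10.8766 = 0.896.

L_Y/L_A ≈ 0.896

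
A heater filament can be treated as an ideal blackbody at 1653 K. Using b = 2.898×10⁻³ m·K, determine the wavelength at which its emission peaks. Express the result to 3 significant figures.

λ_max ≈ 1.75 μm

Wien's displacement law: λ_max = b/T = (2.898×10⁻³ m·K)/(1653 K) = 1.753×10⁻⁶ m.
That is 1.75 μm, in the infrared range.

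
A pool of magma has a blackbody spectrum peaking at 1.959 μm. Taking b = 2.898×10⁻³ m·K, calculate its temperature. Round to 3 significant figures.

Wien's law gives T = b/λ_max = (2.898×10⁻³ m·K)/(1.959×10⁻⁶ m) = 1.48×10³ K.

T ≈ 1.48×10³ K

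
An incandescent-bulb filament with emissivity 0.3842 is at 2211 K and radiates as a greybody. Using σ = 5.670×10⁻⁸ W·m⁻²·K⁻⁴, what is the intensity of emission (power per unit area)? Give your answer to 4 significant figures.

I ≈ 5.206×10⁵ W/m²

Stefan–Boltzmann: I = εσT⁴ = 0.3842 × 5.670×10⁻⁸ × (2211)⁴ = 5.206×10⁵ W/m².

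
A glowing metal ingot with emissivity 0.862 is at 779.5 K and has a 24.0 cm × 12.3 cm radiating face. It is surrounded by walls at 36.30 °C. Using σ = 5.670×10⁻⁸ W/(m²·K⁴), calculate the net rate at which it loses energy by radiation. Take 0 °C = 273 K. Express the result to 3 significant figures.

Net loss ≈ 519 W

Surroundings: T = 36.30 °C + 273 = 309.30 K.
Area A = 0.240 × 0.123 = 0.02952 m².
Net radiated power P_net = εσA(T⁴ − T₀⁴) = 0.862×5.670×10⁻⁸×0.02952×(779.5⁴ − 309.30⁴).
T⁴ − T₀⁴ = 3.69202×10¹¹ − 9.15208×10⁹ = 3.60050×10¹¹ K⁴, so P_net = 519 W.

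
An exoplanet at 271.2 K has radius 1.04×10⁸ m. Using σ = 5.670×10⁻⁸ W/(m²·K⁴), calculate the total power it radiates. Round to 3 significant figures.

P ≈ 4.17×10¹⁹ W

Surface area A = 4πR² = 4π(1.04×10⁸ m)² = 1.35918×10¹⁷ m².
P = σAT⁴ = 5.670×10⁻⁸ × 1.35918×10¹⁷ × (271.2)⁴ = 4.17×10¹⁹ W.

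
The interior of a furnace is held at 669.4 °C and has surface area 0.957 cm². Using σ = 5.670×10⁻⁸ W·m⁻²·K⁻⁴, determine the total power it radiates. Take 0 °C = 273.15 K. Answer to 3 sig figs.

P ≈ 4.28 W

T = 669.4 °C + 273.15 = 942.55 K.
Area A = 0.957 cm² = 9.57×10⁻⁵ m².
P = σAT⁴ = 5.670×10⁻⁸ × 9.57×10⁻⁵ × (942.55)⁴ = 4.28 W.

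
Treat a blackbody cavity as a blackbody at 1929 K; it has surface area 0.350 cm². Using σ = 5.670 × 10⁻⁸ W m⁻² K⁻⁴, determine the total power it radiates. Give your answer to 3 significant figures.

Area A = 0.350 cm² = 3.50×10⁻⁵ m².
P = σAT⁴ = 5.670×10⁻⁸ × 3.50×10⁻⁵ × (1929)⁴ = 27.5 W.

P ≈ 27.5 W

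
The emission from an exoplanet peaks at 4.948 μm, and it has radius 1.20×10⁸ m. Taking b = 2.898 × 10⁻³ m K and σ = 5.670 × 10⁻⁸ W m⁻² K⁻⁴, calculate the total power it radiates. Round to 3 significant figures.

Wien's law: T = b/λ_max = 2.898×10⁻³/4.948×10⁻⁶ = 585.691 K.
Surface area A = 4πR² = 4π(1.20×10⁸ m)² = 1.80956×10¹⁷ m².
Then P = σAT⁴ = 5.670×10⁻⁸×1.80956×10¹⁷×(585.691)⁴ = 1.21×10²¹ W.

P ≈ 1.21×10²¹ W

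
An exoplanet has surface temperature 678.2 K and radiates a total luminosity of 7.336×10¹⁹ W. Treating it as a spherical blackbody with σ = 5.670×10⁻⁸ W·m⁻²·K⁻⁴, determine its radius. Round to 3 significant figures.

R ≈ 2.21×10⁷ m

L = 4πR²σT⁴ ⇒ R = √(L/(4πσT⁴)).
σT⁴ = 11995.4 W/m², so R = √(7.336×10¹⁹/(4π×11995.4)) = 2.21×10⁷ m.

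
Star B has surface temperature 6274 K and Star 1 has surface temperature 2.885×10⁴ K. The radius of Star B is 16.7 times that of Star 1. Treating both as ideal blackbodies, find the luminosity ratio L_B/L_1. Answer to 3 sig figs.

L_B/L_1 ≈ 0.624

L ∝ R²T⁴, so L_B/L_1 = (R_B/R_1)²(T_B/T_1)⁴ = (16.7)² × (6274/2.885×10⁴)⁴ = 278.89 × 2.23663×10⁻³ = 0.624.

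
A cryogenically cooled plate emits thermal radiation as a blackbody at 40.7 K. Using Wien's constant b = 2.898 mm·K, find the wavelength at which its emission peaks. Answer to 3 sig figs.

Wien's displacement law: λ_max = b/T = (2.898×10⁻³ m·K)/(40.7 K) = 7.120×10⁻⁵ m.
That is 71.2 μm, in the infrared range.

λ_max ≈ 71.2 μm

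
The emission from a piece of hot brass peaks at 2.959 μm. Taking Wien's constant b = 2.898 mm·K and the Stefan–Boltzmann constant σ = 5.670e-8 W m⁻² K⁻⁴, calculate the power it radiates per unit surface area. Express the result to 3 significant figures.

I ≈ 5.22×10⁴ W/m²

Wien's law: T = b/λ_max = 2.898×10⁻³/2.959×10⁻⁶ = 979.385 K.
Then I = σT⁴ = 5.670×10⁻⁸×(979.385)⁴ = 5.22×10⁴ W/m².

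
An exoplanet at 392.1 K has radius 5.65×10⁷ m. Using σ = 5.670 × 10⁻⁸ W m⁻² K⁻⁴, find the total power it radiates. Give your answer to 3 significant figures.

Surface area A = 4πR² = 4π(5.65×10⁷ m)² = 4.01150×10¹⁶ m².
P = σAT⁴ = 5.670×10⁻⁸ × 4.01150×10¹⁶ × (392.1)⁴ = 5.38×10¹⁹ W.

P ≈ 5.38×10¹⁹ W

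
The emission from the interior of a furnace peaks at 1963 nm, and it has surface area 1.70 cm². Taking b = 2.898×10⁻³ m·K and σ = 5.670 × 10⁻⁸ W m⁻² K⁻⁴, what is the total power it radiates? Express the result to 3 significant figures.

P ≈ 45.8 W

Wien's law: T = b/λ_max = 2.898×10⁻³/1.963×10⁻⁶ = 1476.31 K.
Area A = 1.70 cm² = 1.70×10⁻⁴ m².
Then P = σAT⁴ = 5.670×10⁻⁸×1.70×10⁻⁴×(1476.31)⁴ = 45.8 W.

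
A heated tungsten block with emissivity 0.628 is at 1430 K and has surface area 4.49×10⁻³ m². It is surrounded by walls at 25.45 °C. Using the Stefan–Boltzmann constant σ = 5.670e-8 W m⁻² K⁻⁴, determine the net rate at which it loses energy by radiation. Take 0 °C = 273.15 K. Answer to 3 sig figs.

Surroundings: T = 25.45 °C + 273.15 = 298.60 K.
Area A = 4.49×10⁻³ m².
Net radiated power P_net = εσA(T⁴ − T₀⁴) = 0.628×5.670×10⁻⁸×4.49×10⁻³×(1430⁴ − 298.60⁴).
T⁴ − T₀⁴ = 4.18162×10¹² − 7.94986×10⁹ = 4.17367×10¹² K⁴, so P_net = 667 W.

Net loss ≈ 667 W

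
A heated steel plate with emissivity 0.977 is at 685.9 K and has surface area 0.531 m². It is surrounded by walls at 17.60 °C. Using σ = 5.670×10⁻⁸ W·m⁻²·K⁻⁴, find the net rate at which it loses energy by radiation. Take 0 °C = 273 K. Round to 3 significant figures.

Surroundings: T = 17.60 °C + 273 = 290.60 K.
Area A = 0.531 m².
Net radiated power P_net = εσA(T⁴ − T₀⁴) = 0.977×5.670×10⁻⁸×0.531×(685.9⁴ − 290.60⁴).
T⁴ − T₀⁴ = 2.21331×10¹¹ − 7.13153×10⁹ = 2.14199×10¹¹ K⁴, so P_net = 6.30×10³ W.

Net loss ≈ 6.30×10³ W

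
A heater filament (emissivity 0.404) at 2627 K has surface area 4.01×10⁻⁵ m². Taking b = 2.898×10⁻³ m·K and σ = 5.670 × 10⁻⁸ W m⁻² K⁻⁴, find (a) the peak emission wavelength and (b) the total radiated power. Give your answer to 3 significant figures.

(a) λ_max = b/T = 2.898×10⁻³/2627 = 1.103×10⁻⁶ m = 1.10×10³ nm.
Area A = 4.01×10⁻⁵ m².
(b) P = εσAT⁴ = 0.404×5.670×10⁻⁸×4.01×10⁻⁵×(2627)⁴ = 43.7 W.

λ_max ≈ 1.10×10³ nm; P ≈ 43.7 W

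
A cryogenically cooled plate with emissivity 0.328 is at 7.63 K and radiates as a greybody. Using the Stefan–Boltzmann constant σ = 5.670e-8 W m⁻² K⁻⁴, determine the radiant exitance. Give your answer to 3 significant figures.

Stefan–Boltzmann: I = εσT⁴ = 0.328 × 5.670×10⁻⁸ × (7.63)⁴ = 6.30×10⁻⁵ W/m².

I ≈ 6.30×10⁻⁵ W/m²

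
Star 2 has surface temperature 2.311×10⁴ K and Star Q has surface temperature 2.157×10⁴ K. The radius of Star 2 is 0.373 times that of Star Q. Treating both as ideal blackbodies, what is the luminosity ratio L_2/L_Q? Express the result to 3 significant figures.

L_2/L_Q ≈ 0.183

L ∝ R²T⁴, so L_2/L_Q = (R_2/R_Q)²(T_2/T_Q)⁴ = (0.373)² × (2.311×10⁴/2.157×10⁴)⁴ = 0.139129 × 1.31765 = 0.183.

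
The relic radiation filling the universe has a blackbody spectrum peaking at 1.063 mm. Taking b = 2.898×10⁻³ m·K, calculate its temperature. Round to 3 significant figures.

Wien's law gives T = b/λ_max = (2.898×10⁻³ m·K)/(1.063×10⁻³ m) = 2.73 K.

T ≈ 2.73 K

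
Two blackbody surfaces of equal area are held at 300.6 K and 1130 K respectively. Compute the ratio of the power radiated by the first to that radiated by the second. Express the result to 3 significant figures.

With equal areas, P₁/P₂ = (T₁/T₂)⁴ = (300.6/1130)⁴ = 5.01×10⁻³.

P₁/P₂ ≈ 5.01×10⁻³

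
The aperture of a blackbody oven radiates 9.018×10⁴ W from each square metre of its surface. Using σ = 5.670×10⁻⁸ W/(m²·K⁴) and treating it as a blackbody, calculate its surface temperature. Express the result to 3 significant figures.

T ≈ 1.12×10³ K

I = σT⁴, so T = (I/σ)^(1/4) = (9.018×10⁴/(5.670×10⁻⁸))^(1/4) = 1.12×10³ K.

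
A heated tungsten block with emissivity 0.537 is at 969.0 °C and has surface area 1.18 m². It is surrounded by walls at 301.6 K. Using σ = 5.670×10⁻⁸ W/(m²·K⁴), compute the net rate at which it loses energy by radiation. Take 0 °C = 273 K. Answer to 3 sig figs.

T = 969.0 °C + 273 = 1242.0 K.
Area A = 1.18 m².
Net radiated power P_net = εσA(T⁴ − T₀⁴) = 0.537×5.670×10⁻⁸×1.18×(1242.0⁴ − 301.6⁴).
T⁴ − T₀⁴ = 2.37950×10¹² − 8.27419×10⁹ = 2.37123×10¹² K⁴, so P_net = 8.52×10⁴ W.

Net loss ≈ 8.52×10⁴ W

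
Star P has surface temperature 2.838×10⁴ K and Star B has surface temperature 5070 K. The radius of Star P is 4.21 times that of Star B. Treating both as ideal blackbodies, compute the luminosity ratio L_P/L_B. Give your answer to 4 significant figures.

L ∝ R²T⁴, so L_P/L_B = (R_P/R_B)²(T_P/T_B)⁴ = (4.21)² × (2.838×10⁴/5070)⁴ = 17.7241 × 981.788 = 1.740×10⁴.

L_P/L_B ≈ 1.740×10⁴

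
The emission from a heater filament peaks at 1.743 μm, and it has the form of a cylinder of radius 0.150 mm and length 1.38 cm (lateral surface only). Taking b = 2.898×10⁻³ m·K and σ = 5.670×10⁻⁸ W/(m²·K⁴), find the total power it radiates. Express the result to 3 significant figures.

P ≈ 5.64 W

Wien's law: T = b/λ_max = 2.898×10⁻³/1.743×10⁻⁶ = 1662.65 K.
Lateral area A = 2πrL = 2π×1.50×10⁻⁴×0.0138 = 1.30062×10⁻⁵ m².
Then P = σAT⁴ = 5.670×10⁻⁸×1.30062×10⁻⁵×(1662.65)⁴ = 5.64 W.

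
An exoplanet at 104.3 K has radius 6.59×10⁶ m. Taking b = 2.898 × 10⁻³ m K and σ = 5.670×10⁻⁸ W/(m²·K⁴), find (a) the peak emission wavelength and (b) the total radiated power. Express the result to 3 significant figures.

(a) λ_max = b/T = 2.898×10⁻³/104.3 = 2.779×10⁻⁵ m = 27.8 μm.
Surface area A = 4πR² = 4π(6.59×10⁶ m)² = 5.45734×10¹⁴ m².
(b) P = σAT⁴ = 5.670×10⁻⁸×5.45734×10¹⁴×(104.3)⁴ = 3.66×10¹⁵ W.

λ_max ≈ 27.8 μm; P ≈ 3.66×10¹⁵ W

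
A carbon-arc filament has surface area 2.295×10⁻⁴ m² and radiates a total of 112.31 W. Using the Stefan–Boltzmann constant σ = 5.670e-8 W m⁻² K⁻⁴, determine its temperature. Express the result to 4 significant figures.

T ≈ 1714 K

Area A = 2.295×10⁻⁴ m².
P = σAT⁴ ⇒ T = (P/(σA))^(1/4) = (112.31/(5.670×10⁻⁸×2.295×10⁻⁴))^(1/4) = 1714 K.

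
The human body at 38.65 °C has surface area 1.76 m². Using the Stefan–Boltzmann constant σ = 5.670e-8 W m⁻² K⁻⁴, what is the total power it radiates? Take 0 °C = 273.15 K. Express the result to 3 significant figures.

T = 38.65 °C + 273.15 = 311.80 K.
Area A = 1.76 m².
P = σAT⁴ = 5.670×10⁻⁸ × 1.76 × (311.80)⁴ = 943 W.

P ≈ 943 W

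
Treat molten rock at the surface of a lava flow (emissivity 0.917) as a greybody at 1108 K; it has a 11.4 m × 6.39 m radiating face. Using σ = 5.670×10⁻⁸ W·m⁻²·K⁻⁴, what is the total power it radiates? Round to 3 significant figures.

P ≈ 5.71×10⁶ W

Area A = 11.4 × 6.39 = 72.846 m².
P = εσAT⁴ = 0.917 × 5.670×10⁻⁸ × 72.846 × (1108)⁴ = 5.71×10⁶ W.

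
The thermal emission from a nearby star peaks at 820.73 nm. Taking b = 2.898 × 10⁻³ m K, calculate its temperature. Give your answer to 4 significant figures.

T ≈ 3531 K

Wien's law gives T = b/λ_max = (2.898×10⁻³ m·K)/(8.2073×10⁻⁷ m) = 3531 K.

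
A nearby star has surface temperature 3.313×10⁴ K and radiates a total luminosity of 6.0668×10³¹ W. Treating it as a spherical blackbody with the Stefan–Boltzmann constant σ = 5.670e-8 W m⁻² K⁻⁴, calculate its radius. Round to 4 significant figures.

L = 4πR²σT⁴ ⇒ R = √(L/(4πσT⁴)).
σT⁴ = 6.83076×10¹⁰ W/m², so R = √(6.0668×10³¹/(4π×6.83076×10¹⁰)) = 8.407×10⁹ m.

R ≈ 8.407×10⁹ m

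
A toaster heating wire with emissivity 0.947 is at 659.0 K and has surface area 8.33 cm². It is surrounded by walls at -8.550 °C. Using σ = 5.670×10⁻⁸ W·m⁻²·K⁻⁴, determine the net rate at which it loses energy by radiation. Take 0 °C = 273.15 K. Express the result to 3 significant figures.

Net loss ≈ 8.22 W

Surroundings: T = -8.550 °C + 273.15 = 264.600 K.
Area A = 8.33 cm² = 8.33×10⁻⁴ m².
Net radiated power P_net = εσA(T⁴ − T₀⁴) = 0.947×5.670×10⁻⁸×8.33×10⁻⁴×(659.0⁴ − 264.600⁴).
T⁴ − T₀⁴ = 1.88600×10¹¹ − 4.90184×10⁹ = 1.83698×10¹¹ K⁴, so P_net = 8.22 W.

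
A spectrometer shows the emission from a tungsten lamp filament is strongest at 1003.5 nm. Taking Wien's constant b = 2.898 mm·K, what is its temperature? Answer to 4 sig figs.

T ≈ 2888 K

Wien's law gives T = b/λ_max = (2.898×10⁻³ m·K)/(1.0035×10⁻⁶ m) = 2888 K.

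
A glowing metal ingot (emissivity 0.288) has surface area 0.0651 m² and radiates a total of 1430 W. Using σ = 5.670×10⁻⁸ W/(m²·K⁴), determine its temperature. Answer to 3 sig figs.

T ≈ 1.08×10³ K

Area A = 0.0651 m².
P = εσAT⁴ ⇒ T = (P/(εσA))^(1/4) = (1430/(0.288×5.670×10⁻⁸×0.0651))^(1/4) = 1.08×10³ K.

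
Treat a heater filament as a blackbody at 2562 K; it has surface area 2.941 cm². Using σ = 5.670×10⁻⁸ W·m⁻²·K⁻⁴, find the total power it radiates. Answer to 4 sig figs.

P ≈ 718.4 W

Area A = 2.941 cm² = 2.941×10⁻⁴ m².
P = σAT⁴ = 5.670×10⁻⁸ × 2.941×10⁻⁴ × (2562)⁴ = 718.4 W.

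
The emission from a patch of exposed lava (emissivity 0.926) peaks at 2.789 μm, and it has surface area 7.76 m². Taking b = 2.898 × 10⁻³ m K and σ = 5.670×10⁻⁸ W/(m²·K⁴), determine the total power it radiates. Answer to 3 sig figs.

P ≈ 4.75×10⁵ W

Wien's law: T = b/λ_max = 2.898×10⁻³/2.789×10⁻⁶ = 1039.08 K.
Area A = 7.76 m².
Then P = εσAT⁴ = 0.926×5.670×10⁻⁸×7.76×(1039.08)⁴ = 4.75×10⁵ W.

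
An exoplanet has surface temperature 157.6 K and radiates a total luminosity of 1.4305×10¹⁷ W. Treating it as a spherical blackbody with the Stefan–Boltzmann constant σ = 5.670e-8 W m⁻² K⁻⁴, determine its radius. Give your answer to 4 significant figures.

L = 4πR²σT⁴ ⇒ R = √(L/(4πσT⁴)).
σT⁴ = 34.9790 W/m², so R = √(1.4305×10¹⁷/(4π×34.9790)) = 1.804×10⁷ m.

R ≈ 1.804×10⁷ m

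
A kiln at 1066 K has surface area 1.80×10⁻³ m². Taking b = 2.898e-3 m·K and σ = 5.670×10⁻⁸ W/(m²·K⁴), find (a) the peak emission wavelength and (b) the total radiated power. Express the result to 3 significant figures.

λ_max ≈ 2.72 μm; P ≈ 132 W

(a) λ_max = b/T = 2.898×10⁻³/1066 = 2.719×10⁻⁶ m = 2.72 μm.
Area A = 1.80×10⁻³ m².
(b) P = σAT⁴ = 5.670×10⁻⁸×1.80×10⁻³×(1066)⁴ = 132 W.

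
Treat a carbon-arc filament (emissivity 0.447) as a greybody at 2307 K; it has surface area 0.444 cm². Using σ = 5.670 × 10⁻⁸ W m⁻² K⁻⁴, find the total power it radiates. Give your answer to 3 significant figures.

Area A = 0.444 cm² = 4.44×10⁻⁵ m².
P = εσAT⁴ = 0.447 × 5.670×10⁻⁸ × 4.44×10⁻⁵ × (2307)⁴ = 31.9 W.

P ≈ 31.9 W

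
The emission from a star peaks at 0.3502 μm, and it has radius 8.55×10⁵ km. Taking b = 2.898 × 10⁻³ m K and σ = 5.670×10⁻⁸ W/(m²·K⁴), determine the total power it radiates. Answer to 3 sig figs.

P ≈ 2.44×10²⁷ W

Wien's law: T = b/λ_max = 2.898×10⁻³/3.502×10⁻⁷ = 8275.27 K.
Surface area A = 4πR² = 4π(8.55×10⁸ m)² = 9.18633×10¹⁸ m².
Then P = σAT⁴ = 5.670×10⁻⁸×9.18633×10¹⁸×(8275.27)⁴ = 2.44×10²⁷ W.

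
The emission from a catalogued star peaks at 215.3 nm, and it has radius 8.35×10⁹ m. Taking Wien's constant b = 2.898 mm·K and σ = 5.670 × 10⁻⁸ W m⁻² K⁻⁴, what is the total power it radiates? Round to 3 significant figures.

Wien's law: T = b/λ_max = 2.898×10⁻³/2.153×10⁻⁷ = 13460.3 K.
Surface area A = 4πR² = 4π(8.35×10⁹ m)² = 8.76159×10²⁰ m².
Then P = σAT⁴ = 5.670×10⁻⁸×8.76159×10²⁰×(13460.3)⁴ = 1.63×10³⁰ W.

P ≈ 1.63×10³⁰ W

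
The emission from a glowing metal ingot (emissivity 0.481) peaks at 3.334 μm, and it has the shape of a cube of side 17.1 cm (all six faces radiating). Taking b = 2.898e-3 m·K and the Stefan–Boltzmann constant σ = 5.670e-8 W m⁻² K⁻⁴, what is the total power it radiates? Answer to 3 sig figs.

P ≈ 2.73×10³ W

Wien's law: T = b/λ_max = 2.898×10⁻³/3.334×10⁻⁶ = 869.226 K.
Area A = 6s² = 6×(0.171 m)² = 0.175446 m².
Then P = εσAT⁴ = 0.481×5.670×10⁻⁸×0.175446×(869.226)⁴ = 2.73×10³ W.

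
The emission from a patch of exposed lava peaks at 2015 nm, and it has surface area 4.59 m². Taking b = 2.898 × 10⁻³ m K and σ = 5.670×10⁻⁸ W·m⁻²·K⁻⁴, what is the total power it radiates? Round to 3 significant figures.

Wien's law: T = b/λ_max = 2.898×10⁻³/2.015×10⁻⁶ = 1438.21 K.
Area A = 4.59 m².
Then P = σAT⁴ = 5.670×10⁻⁸×4.59×(1438.21)⁴ = 1.11×10⁶ W.

P ≈ 1.11×10⁶ W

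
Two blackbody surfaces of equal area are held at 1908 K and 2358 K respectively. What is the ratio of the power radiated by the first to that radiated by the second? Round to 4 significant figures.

P₁/P₂ ≈ 0.4287

With equal areas, P₁/P₂ = (T₁/T₂)⁴ = (1908/2358)⁴ = 0.4287.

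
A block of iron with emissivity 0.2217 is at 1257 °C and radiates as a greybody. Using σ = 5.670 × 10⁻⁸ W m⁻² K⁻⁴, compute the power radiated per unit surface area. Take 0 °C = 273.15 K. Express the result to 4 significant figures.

T = 1257 °C + 273.15 = 1530.15 K.
Stefan–Boltzmann: I = εσT⁴ = 0.2217 × 5.670×10⁻⁸ × (1530.15)⁴ = 6.891×10⁴ W/m².

I ≈ 6.891×10⁴ W/m²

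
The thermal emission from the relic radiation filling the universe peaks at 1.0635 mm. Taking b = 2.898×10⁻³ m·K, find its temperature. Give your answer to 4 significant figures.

T ≈ 2.725 K

Wien's law gives T = b/λ_max = (2.898×10⁻³ m·K)/(1.0635×10⁻³ m) = 2.725 K.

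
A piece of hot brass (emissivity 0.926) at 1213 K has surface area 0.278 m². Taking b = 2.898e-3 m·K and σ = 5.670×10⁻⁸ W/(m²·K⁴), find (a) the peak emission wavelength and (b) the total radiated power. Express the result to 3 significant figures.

(a) λ_max = b/T = 2.898×10⁻³/1213 = 2.389×10⁻⁶ m = 2.39×10³ nm.
Area A = 0.278 m².
(b) P = εσAT⁴ = 0.926×5.670×10⁻⁸×0.278×(1213)⁴ = 3.16×10⁴ W.

λ_max ≈ 2.39×10³ nm; P ≈ 3.16×10⁴ W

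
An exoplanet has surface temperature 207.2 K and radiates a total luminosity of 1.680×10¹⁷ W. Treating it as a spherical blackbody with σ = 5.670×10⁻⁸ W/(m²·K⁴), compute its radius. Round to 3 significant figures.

L = 4πR²σT⁴ ⇒ R = √(L/(4πσT⁴)).
σT⁴ = 104.506 W/m², so R = √(1.680×10¹⁷/(4π×104.506)) = 1.13×10⁷ m.

R ≈ 1.13×10⁷ m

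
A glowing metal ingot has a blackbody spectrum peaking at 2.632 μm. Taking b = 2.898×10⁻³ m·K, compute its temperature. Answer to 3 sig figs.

Wien's law gives T = b/λ_max = (2.898×10⁻³ m·K)/(2.632×10⁻⁶ m) = 1.10×10³ K.

T ≈ 1.10×10³ K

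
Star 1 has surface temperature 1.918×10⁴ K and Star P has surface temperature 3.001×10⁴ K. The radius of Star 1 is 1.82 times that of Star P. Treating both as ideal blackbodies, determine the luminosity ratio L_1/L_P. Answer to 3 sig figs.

L ∝ R²T⁴, so L_1/L_P = (R_1/R_P)²(T_1/T_P)⁴ = (1.82)² × (1.918×10⁴/3.001×10⁴)⁴ = 3.3124 × 0.166852 = 0.553.

L_1/L_P ≈ 0.553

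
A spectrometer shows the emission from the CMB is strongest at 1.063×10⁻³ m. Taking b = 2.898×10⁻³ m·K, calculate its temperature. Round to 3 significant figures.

T ≈ 2.73 K

Wien's law gives T = b/λ_max = (2.898×10⁻³ m·K)/(1.063×10⁻³ m) = 2.73 K.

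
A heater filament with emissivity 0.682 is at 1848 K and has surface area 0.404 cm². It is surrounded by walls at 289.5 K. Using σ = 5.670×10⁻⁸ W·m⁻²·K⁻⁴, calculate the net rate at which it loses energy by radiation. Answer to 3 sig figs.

Area A = 0.404 cm² = 4.04×10⁻⁵ m².
Net radiated power P_net = εσA(T⁴ − T₀⁴) = 0.682×5.670×10⁻⁸×4.04×10⁻⁵×(1848⁴ − 289.5⁴).
T⁴ − T₀⁴ = 1.16629×10¹³ − 7.02416×10⁹ = 1.16559×10¹³ K⁴, so P_net = 18.2 W.

Net loss ≈ 18.2 W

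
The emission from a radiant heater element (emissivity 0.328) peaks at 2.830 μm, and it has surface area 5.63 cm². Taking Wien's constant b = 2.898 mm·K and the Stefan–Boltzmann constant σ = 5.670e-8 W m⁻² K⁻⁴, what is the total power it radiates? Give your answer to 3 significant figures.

Wien's law: T = b/λ_max = 2.898×10⁻³/2.830×10⁻⁶ = 1024.03 K.
Area A = 5.63 cm² = 5.63×10⁻⁴ m².
Then P = εσAT⁴ = 0.328×5.670×10⁻⁸×5.63×10⁻⁴×(1024.03)⁴ = 11.5 W.

P ≈ 11.5 W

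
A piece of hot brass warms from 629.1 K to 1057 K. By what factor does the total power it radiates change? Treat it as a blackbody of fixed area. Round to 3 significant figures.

P ∝ T⁴, so P₂/P₁ = (T₂/T₁)⁴ = (1057/629.1)⁴ = (1.68018)⁴ = 7.97.

P₂/P₁ ≈ 7.97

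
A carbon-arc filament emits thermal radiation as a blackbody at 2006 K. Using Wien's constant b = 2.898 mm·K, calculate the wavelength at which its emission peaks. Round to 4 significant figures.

Wien's displacement law: λ_max = b/T = (2.898×10⁻³ m·K)/(2006 K) = 1.4447×10⁻⁶ m.
That is 1445 nm, in the infrared range.

λ_max ≈ 1445 nm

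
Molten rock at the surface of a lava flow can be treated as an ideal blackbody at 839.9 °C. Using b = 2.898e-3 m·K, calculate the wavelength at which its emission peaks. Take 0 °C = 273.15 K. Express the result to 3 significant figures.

λ_max ≈ 2.60×10³ nm

T = 839.9 °C + 273.15 = 1113.05 K.
Wien's displacement law: λ_max = b/T = (2.898×10⁻³ m·K)/(1113.05 K) = 2.604×10⁻⁶ m.
That is 2.60×10³ nm, in the infrared range.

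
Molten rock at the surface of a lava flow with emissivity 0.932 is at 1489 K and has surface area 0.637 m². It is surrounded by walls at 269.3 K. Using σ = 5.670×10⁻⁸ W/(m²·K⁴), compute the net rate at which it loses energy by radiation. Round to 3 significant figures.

Area A = 0.637 m².
Net radiated power P_net = εσA(T⁴ − T₀⁴) = 0.932×5.670×10⁻⁸×0.637×(1489⁴ − 269.3⁴).
T⁴ − T₀⁴ = 4.91563×10¹² − 5.25951×10⁹ = 4.91037×10¹² K⁴, so P_net = 1.65×10⁵ W.

Net loss ≈ 1.65×10⁵ W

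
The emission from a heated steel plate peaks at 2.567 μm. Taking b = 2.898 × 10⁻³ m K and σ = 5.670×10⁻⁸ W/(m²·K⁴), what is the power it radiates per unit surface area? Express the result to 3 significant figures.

Wien's law: T = b/λ_max = 2.898×10⁻³/2.567×10⁻⁶ = 1128.94 K.
Then I = σT⁴ = 5.670×10⁻⁸×(1128.94)⁴ = 9.21×10⁴ W/m².

I ≈ 9.21×10⁴ W/m²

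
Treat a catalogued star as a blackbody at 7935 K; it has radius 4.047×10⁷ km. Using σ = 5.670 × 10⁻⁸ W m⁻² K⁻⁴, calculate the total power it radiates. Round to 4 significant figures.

P ≈ 4.626×10³⁰ W

Surface area A = 4πR² = 4π(4.047×10¹⁰ m)² = 2.05815×10²² m².
P = σAT⁴ = 5.670×10⁻⁸ × 2.05815×10²² × (7935)⁴ = 4.626×10³⁰ W.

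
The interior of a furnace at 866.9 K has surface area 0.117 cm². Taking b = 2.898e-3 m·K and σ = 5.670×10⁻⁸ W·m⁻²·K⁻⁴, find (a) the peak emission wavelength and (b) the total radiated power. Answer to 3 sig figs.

λ_max ≈ 3.34 μm; P ≈ 0.375 W

(a) λ_max = b/T = 2.898×10⁻³/866.9 = 3.343×10⁻⁶ m = 3.34 μm.
Area A = 0.117 cm² = 1.17×10⁻⁵ m².
(b) P = σAT⁴ = 5.670×10⁻⁸×1.17×10⁻⁵×(866.9)⁴ = 0.375 W.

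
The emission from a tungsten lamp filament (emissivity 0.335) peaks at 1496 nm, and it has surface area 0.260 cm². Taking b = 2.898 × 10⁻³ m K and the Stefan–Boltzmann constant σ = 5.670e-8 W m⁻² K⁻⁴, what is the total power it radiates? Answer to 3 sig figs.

P ≈ 6.95 W

Wien's law: T = b/λ_max = 2.898×10⁻³/1.496×10⁻⁶ = 1937.17 K.
Area A = 0.260 cm² = 2.60×10⁻⁵ m².
Then P = εσAT⁴ = 0.335×5.670×10⁻⁸×2.60×10⁻⁵×(1937.17)⁴ = 6.95 W.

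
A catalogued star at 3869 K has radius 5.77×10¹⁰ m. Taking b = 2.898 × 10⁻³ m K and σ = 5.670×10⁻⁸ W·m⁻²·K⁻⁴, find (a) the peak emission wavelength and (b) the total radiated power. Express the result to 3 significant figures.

λ_max ≈ 749 nm; P ≈ 5.32×10²⁹ W

(a) λ_max = b/T = 2.898×10⁻³/3869 = 7.490×10⁻⁷ m = 749 nm.
Surface area A = 4πR² = 4π(5.77×10¹⁰ m)² = 4.18371×10²² m².
(b) P = σAT⁴ = 5.670×10⁻⁸×4.18371×10²²×(3869)⁴ = 5.32×10²⁹ W.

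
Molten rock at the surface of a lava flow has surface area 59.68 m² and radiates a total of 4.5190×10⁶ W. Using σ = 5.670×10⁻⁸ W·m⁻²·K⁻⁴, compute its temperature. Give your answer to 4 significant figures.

T ≈ 1075 K

Area A = 59.68 m².
P = σAT⁴ ⇒ T = (P/(σA))^(1/4) = (4.5190×10⁶/(5.670×10⁻⁸×59.68))^(1/4) = 1075 K.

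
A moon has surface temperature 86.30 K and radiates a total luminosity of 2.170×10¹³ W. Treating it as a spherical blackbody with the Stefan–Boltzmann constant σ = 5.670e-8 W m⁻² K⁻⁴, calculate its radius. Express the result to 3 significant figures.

R ≈ 7.41×10⁵ m

L = 4πR²σT⁴ ⇒ R = √(L/(4πσT⁴)).
σT⁴ = 3.14504 W/m², so R = √(2.170×10¹³/(4π×3.14504)) = 7.41×10⁵ m.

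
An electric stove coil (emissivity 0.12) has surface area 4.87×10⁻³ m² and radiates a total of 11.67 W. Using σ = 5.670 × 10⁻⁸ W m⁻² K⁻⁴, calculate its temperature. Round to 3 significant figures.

Area A = 4.87×10⁻³ m².
P = εσAT⁴ ⇒ T = (P/(εσA))^(1/4) = (11.67/(0.12×5.670×10⁻⁸×4.87×10⁻³))^(1/4) = 770 K.

T ≈ 770 K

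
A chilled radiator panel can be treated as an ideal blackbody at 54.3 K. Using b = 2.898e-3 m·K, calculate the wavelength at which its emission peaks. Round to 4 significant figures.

Wien's displacement law: λ_max = b/T = (2.898×10⁻³ m·K)/(54.3 K) = 5.3370×10⁻⁵ m.
That is 53.37 μm, in the infrared range.

λ_max ≈ 53.37 μm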